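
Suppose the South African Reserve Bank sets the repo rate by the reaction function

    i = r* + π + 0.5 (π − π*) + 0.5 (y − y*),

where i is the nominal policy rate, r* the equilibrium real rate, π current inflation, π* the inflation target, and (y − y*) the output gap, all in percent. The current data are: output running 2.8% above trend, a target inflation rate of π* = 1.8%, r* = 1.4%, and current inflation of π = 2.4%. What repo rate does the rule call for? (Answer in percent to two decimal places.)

Output 2.8% above potential → (y − y*) = 2.8.
i = 1.4 + 2.4 + 0.5 × (2.4 − 1.8) + 0.5 × 2.8
   = 1.4 + 2.4 + 0.3 + 1.4 = 5.50

5.50%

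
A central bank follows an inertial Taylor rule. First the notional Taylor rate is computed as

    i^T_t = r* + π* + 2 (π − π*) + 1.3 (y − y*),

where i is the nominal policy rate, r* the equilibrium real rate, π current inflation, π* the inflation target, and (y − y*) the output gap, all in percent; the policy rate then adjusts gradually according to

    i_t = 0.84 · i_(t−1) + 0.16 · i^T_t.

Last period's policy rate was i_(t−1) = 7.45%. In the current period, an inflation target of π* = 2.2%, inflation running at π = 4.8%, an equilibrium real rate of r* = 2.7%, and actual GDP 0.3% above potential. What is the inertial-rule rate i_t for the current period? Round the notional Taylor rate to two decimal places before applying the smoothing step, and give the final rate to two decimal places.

Output 0.3% above potential → (y − y*) = 0.3.
i^T_t = 2.7 + 2.2 + 2 × (4.8 − 2.2) + 1.3 × 0.3
   = 2.7 + 2.2 + 5.2 + 0.39 = 10.49
i_t = 0.84 × 7.45 + 0.16 × 10.49 = 6.258 + 1.6784 = 7.94

7.94%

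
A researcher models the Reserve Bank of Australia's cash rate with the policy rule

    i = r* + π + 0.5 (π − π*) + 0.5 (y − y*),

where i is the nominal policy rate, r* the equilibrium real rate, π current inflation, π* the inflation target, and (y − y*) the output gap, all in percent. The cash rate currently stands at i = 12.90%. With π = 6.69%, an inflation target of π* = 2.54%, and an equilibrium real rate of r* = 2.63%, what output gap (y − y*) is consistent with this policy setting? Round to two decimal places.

0.5 (y − y*) = 12.90 − 2.63 − 6.69 − 0.5 × (6.69 − 2.54) = 1.505
(y − y*) = 1.505 / 0.5 = 3.01

3.01%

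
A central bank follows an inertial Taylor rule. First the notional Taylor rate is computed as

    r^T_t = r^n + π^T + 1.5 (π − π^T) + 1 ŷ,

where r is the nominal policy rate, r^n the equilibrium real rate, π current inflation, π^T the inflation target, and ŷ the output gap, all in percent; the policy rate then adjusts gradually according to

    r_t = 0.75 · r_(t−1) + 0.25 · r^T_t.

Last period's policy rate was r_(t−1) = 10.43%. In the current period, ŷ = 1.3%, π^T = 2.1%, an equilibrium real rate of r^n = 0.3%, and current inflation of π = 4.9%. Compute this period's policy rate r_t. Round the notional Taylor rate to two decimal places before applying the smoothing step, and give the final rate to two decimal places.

9.80%

r^T_t = 0.3 + 2.1 + 1.5 × (4.9 − 2.1) + 1 × 1.3
   = 0.3 + 2.1 + 4.2 + 1.3 = 7.90
r_t = 0.75 × 10.43 + 0.25 × 7.90 = 7.8225 + 1.975 = 9.80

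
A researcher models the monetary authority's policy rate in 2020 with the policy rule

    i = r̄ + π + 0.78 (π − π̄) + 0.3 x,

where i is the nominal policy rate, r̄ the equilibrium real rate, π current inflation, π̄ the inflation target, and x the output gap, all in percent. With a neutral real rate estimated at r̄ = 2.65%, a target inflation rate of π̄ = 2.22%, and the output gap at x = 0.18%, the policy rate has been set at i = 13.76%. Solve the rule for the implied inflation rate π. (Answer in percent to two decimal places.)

7.18%

Collecting π: i = r̄ + (1 + 0.78) π − 0.78 π̄ + 0.3 x
1.78 π = 13.76 − 2.65 + 0.78 × 2.22 − 0.3 × 0.18 = 12.7876
π = 12.7876 / 1.78 = 7.18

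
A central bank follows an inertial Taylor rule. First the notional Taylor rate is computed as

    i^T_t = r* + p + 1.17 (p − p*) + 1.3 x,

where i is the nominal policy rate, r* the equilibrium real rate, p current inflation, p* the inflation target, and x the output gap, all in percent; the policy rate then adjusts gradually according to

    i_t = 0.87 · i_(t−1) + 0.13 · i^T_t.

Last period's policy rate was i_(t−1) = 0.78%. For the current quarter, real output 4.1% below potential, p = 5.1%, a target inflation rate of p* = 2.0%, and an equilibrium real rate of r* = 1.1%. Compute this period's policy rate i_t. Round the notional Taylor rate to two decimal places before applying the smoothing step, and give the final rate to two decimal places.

1.26%

Output 4.1% below potential → x = -4.1.
i^T_t = 1.1 + 5.1 + 1.17 × (5.1 − 2.0) + 1.3 × (-4.1)
   = 1.1 + 5.1 + 3.627 − 5.33 = 4.50
i_t = 0.87 × 0.78 + 0.13 × 4.50 = 0.6786 + 0.585 = 1.26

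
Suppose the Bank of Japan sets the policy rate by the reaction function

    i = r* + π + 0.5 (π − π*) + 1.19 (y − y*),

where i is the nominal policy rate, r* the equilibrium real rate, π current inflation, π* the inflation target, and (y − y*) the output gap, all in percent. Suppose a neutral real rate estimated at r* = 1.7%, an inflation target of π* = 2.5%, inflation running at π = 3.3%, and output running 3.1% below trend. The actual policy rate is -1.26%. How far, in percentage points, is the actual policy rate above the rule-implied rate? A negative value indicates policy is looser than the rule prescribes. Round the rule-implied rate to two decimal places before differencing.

-2.97 pp

Output 3.1% below potential → (y − y*) = -3.1.
i = 1.7 + 3.3 + 0.5 × (3.3 − 2.5) + 1.19 × (-3.1)
   = 1.7 + 3.3 + 0.4 − 3.689 = 1.71
Deviation = -1.26 − 1.71 = -2.97 pp.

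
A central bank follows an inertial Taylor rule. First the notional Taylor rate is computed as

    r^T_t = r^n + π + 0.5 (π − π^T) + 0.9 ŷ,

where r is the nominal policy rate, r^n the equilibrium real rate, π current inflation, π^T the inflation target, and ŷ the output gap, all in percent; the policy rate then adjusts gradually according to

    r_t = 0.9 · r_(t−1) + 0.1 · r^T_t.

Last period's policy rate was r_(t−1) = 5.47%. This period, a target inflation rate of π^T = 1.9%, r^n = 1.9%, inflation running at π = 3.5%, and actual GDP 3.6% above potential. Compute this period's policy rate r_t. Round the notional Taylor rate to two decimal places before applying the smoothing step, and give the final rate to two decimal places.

Output 3.6% above potential → ŷ = 3.6.
r^T_t = 1.9 + 3.5 + 0.5 × (3.5 − 1.9) + 0.9 × 3.6
   = 1.9 + 3.5 + 0.8 + 3.24 = 9.44
r_t = 0.9 × 5.47 + 0.1 × 9.44 = 4.923 + 0.944 = 5.87

5.87%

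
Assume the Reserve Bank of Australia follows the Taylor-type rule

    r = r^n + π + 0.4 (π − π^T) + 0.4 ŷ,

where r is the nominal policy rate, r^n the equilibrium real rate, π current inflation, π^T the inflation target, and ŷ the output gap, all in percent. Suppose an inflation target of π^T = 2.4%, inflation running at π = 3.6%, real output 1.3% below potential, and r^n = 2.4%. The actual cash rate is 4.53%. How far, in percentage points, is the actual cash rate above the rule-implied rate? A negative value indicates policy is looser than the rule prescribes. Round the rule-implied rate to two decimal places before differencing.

-1.43 pp

Output 1.3% below potential → ŷ = -1.3.
r = 2.4 + 3.6 + 0.4 × (3.6 − 2.4) + 0.4 × (-1.3)
   = 2.4 + 3.6 + 0.48 − 0.52 = 5.96
Deviation = 4.53 − 5.96 = -1.43 pp.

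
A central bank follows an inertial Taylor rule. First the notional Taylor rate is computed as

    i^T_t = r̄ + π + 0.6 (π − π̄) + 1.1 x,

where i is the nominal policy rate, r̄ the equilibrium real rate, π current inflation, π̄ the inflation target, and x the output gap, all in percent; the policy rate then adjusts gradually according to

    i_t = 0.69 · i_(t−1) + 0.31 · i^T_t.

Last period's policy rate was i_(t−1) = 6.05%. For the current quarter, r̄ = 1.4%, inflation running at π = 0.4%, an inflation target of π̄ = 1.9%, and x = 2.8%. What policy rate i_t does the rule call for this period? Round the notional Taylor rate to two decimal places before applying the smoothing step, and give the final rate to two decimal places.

i^T_t = 1.4 + 0.4 + 0.6 × (0.4 − 1.9) + 1.1 × 2.8
   = 1.4 + 0.4 − 0.9 + 3.08 = 3.98
i_t = 0.69 × 6.05 + 0.31 × 3.98 = 4.1745 + 1.2338 = 5.41

5.41%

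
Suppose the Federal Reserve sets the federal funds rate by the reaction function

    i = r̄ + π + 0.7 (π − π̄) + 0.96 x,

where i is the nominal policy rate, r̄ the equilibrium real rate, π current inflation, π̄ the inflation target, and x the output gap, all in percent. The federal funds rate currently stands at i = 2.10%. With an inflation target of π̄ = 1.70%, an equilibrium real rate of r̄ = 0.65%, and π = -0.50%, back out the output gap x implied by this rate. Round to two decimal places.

0.96 x = 2.10 − 0.65 − (-0.50) − 0.7 × ((-0.50) − 1.70) = 3.49
x = 3.49 / 0.96 = 3.64

3.64%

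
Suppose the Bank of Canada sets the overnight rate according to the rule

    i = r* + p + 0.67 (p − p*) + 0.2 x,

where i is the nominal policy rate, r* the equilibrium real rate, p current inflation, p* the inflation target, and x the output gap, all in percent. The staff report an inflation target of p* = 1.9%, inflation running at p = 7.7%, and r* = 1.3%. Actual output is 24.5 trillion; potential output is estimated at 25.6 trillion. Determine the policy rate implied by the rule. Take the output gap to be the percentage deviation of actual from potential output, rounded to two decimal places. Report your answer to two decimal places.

12.03%

Output gap = 100 × (24.5 − 25.6) / 25.6 = -4.30%.
i = 1.30 + 7.70 + 0.67 × (7.70 − 1.90) + 0.2 × (-4.30)
   = 1.30 + 7.7 + 3.886 − 0.86 = 12.03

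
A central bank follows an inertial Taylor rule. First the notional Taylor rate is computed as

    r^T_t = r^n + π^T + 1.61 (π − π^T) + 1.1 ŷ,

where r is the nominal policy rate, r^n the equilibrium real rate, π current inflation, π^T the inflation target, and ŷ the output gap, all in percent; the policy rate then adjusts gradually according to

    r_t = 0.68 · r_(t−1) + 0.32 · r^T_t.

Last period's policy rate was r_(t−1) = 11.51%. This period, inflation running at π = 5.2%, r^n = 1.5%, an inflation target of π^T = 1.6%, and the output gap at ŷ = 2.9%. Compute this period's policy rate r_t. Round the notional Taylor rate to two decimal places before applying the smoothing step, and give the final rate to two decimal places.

11.70%

r^T_t = 1.5 + 1.6 + 1.61 × (5.2 − 1.6) + 1.1 × 2.9
   = 1.5 + 1.6 + 5.796 + 3.19 = 12.09
r_t = 0.68 × 11.51 + 0.32 × 12.09 = 7.8268 + 3.8688 = 11.70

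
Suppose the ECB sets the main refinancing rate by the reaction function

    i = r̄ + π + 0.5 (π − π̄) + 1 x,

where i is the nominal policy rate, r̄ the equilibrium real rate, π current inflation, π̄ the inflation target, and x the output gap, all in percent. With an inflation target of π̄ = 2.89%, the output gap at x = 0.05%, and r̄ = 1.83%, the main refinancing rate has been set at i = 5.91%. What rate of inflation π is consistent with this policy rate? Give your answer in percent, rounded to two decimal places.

3.65%

Collecting π: i = r̄ + (1 + 0.5) π − 0.5 π̄ + 1 x
1.5 π = 5.91 − 1.83 + 0.5 × 2.89 − 1 × 0.05 = 5.475
π = 5.475 / 1.5 = 3.65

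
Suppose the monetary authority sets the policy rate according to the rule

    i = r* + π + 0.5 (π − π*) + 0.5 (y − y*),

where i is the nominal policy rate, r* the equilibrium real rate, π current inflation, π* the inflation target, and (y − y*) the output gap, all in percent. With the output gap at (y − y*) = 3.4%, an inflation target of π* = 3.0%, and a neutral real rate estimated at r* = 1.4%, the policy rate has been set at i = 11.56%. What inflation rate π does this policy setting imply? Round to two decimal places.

Collecting π: i = r* + (1 + 0.5) π − 0.5 π* + 0.5 (y − y*)
1.5 π = 11.56 − 1.4 + 0.5 × 3.0 − 0.5 × 3.4 = 9.96
π = 9.96 / 1.5 = 6.64

6.64%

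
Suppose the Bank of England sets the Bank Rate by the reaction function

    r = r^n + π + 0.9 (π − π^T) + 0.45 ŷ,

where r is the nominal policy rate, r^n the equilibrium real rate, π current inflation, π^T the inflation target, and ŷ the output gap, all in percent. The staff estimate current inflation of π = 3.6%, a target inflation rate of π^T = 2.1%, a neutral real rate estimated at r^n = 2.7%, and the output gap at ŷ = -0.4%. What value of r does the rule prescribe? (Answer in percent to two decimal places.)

r = 2.7 + 3.6 + 0.9 × (3.6 − 2.1) + 0.45 × (-0.4)
   = 2.7 + 3.6 + 1.35 − 0.18 = 7.47

7.47%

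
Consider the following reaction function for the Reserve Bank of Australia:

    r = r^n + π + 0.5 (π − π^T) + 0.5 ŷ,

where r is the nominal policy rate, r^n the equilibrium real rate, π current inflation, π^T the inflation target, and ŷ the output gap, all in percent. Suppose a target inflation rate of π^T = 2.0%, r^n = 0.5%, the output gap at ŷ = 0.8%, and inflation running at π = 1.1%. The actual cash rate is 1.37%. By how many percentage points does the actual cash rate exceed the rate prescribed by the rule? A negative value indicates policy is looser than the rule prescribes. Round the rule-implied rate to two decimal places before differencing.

r = 0.5 + 1.1 + 0.5 × (1.1 − 2.0) + 0.5 × 0.8
   = 0.5 + 1.1 − 0.45 + 0.4 = 1.55
Deviation = 1.37 − 1.55 = -0.18 pp.

-0.18 pp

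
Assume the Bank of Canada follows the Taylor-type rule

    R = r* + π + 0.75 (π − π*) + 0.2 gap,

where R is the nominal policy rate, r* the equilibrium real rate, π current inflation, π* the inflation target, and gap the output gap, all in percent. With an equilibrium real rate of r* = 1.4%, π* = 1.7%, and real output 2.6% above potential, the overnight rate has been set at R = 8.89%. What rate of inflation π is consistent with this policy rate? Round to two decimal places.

4.71%

Output 2.6% above potential → gap = 2.6.
Collecting π: R = r* + (1 + 0.75) π − 0.75 π* + 0.2 gap
1.75 π = 8.89 − 1.4 + 0.75 × 1.7 − 0.2 × 2.6 = 8.245
π = 8.245 / 1.75 = 4.71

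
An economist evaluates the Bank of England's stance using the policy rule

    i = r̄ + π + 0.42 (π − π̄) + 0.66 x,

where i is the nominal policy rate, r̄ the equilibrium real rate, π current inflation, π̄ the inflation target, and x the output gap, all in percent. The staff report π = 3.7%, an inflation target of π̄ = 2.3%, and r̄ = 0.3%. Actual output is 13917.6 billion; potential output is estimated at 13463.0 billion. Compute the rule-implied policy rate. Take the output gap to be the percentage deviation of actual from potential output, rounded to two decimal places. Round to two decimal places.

6.82%

Output gap = 100 × (13917.6 − 13463.0) / 13463.0 = 3.38%.
i = 0.30 + 3.70 + 0.42 × (3.70 − 2.30) + 0.66 × 3.38
   = 0.30 + 3.7 + 0.588 + 2.2308 = 6.82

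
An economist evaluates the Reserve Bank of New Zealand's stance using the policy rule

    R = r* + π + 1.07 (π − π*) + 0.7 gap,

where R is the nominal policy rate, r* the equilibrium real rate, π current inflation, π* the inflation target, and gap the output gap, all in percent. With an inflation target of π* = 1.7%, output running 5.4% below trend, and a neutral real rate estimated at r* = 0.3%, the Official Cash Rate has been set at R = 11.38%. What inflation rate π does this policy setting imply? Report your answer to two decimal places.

8.06%

Output 5.4% below potential → gap = -5.4.
Collecting π: R = r* + (1 + 1.07) π − 1.07 π* + 0.7 gap
2.07 π = 11.38 − 0.3 + 1.07 × 1.7 − 0.7 × (-5.4) = 16.679
π = 16.679 / 2.07 = 8.06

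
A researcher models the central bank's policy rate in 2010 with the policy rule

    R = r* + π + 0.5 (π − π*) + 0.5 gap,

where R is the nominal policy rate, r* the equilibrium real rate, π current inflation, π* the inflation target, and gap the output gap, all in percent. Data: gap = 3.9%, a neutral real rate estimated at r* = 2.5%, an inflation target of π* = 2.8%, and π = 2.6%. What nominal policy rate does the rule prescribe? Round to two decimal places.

R = 2.5 + 2.6 + 0.5 × (2.6 − 2.8) + 0.5 × 3.9
   = 2.5 + 2.6 − 0.1 + 1.95 = 6.95

6.95%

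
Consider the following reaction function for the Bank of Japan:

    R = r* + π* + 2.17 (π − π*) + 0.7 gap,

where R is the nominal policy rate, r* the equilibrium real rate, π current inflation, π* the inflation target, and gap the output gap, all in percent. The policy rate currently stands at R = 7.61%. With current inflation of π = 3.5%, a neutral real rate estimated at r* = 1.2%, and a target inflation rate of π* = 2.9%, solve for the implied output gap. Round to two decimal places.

3.15%

0.7 gap = 7.61 − 1.2 − 2.9 − 2.17 × (3.5 − 2.9) = 2.208
gap = 2.208 / 0.7 = 3.15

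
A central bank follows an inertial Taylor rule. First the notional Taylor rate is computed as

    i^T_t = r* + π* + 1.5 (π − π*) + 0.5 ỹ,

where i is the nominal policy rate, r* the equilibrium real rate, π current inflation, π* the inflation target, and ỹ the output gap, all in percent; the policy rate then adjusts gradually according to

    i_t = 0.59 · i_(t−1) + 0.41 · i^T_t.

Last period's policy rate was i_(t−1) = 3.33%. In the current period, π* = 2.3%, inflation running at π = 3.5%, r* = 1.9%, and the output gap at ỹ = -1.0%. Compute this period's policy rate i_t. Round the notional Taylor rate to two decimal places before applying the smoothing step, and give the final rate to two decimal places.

4.22%

i^T_t = 1.9 + 2.3 + 1.5 × (3.5 − 2.3) + 0.5 × (-1.0)
   = 1.9 + 2.3 + 1.8 − 0.5 = 5.50
i_t = 0.59 × 3.33 + 0.41 × 5.50 = 1.9647 + 2.255 = 4.22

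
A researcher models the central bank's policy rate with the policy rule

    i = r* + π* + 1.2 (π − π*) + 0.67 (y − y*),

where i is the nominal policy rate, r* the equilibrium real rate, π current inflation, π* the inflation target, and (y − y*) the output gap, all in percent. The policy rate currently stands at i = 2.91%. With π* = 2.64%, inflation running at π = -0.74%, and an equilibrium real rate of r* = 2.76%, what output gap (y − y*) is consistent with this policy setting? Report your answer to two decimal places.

0.67 (y − y*) = 2.91 − 2.76 − 2.64 − 1.2 × ((-0.74) − 2.64) = 1.566
(y − y*) = 1.566 / 0.67 = 2.34

2.34%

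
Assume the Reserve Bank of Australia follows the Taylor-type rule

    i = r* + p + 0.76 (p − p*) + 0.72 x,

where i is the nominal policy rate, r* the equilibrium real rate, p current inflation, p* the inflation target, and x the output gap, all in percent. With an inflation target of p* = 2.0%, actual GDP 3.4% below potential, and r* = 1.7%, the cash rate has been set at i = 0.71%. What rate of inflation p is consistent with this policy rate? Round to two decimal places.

Output 3.4% below potential → x = -3.4.
Collecting p: i = r* + (1 + 0.76) p − 0.76 p* + 0.72 x
1.76 p = 0.71 − 1.7 + 0.76 × 2.0 − 0.72 × (-3.4) = 2.978
p = 2.978 / 1.76 = 1.69

1.69%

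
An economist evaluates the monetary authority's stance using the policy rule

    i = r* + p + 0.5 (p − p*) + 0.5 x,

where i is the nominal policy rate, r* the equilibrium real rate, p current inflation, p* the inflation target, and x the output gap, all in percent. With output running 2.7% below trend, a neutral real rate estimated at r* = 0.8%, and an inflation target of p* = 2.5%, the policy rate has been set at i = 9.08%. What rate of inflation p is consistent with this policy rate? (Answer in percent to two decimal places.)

7.25%

Output 2.7% below potential → x = -2.7.
Collecting p: i = r* + (1 + 0.5) p − 0.5 p* + 0.5 x
1.5 p = 9.08 − 0.8 + 0.5 × 2.5 − 0.5 × (-2.7) = 10.88
p = 10.88 / 1.5 = 7.25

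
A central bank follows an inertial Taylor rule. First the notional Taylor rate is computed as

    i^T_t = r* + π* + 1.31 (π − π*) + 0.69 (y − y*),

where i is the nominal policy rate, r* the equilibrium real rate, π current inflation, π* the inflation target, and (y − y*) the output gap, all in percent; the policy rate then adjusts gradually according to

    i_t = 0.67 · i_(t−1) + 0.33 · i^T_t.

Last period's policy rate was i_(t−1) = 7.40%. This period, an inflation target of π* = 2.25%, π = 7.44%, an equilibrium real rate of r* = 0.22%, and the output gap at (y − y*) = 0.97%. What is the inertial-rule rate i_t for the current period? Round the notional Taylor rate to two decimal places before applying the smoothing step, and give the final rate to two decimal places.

8.24%

i^T_t = 0.22 + 2.25 + 1.31 × (7.44 − 2.25) + 0.69 × 0.97
   = 0.22 + 2.25 + 6.7989 + 0.6693 = 9.94
i_t = 0.67 × 7.40 + 0.33 × 9.94 = 4.958 + 3.2802 = 8.24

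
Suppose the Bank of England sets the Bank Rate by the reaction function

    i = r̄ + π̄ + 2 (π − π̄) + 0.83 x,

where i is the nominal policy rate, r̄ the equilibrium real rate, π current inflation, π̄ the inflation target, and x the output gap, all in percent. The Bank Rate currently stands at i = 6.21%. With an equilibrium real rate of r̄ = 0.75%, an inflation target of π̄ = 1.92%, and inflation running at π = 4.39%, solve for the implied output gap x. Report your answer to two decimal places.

-1.69%

0.83 x = 6.21 − 0.75 − 1.92 − 2 × (4.39 − 1.92) = -1.4
x = -1.4 / 0.83 = -1.69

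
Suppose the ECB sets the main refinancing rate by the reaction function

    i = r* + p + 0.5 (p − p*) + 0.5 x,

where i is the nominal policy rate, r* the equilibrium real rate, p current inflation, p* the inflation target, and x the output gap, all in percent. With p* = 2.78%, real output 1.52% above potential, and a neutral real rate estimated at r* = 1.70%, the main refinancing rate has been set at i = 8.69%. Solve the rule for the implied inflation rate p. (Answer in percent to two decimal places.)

Output 1.52% above potential → x = 1.52.
Collecting p: i = r* + (1 + 0.5) p − 0.5 p* + 0.5 x
1.5 p = 8.69 − 1.70 + 0.5 × 2.78 − 0.5 × 1.52 = 7.62
p = 7.62 / 1.5 = 5.08

5.08%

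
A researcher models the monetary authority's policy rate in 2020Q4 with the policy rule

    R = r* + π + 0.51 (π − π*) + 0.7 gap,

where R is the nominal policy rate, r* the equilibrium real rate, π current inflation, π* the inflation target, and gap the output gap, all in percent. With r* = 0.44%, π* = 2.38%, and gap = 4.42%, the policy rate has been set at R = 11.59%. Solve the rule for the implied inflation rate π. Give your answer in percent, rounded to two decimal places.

Collecting π: R = r* + (1 + 0.51) π − 0.51 π* + 0.7 gap
1.51 π = 11.59 − 0.44 + 0.51 × 2.38 − 0.7 × 4.42 = 9.2698
π = 9.2698 / 1.51 = 6.14

6.14%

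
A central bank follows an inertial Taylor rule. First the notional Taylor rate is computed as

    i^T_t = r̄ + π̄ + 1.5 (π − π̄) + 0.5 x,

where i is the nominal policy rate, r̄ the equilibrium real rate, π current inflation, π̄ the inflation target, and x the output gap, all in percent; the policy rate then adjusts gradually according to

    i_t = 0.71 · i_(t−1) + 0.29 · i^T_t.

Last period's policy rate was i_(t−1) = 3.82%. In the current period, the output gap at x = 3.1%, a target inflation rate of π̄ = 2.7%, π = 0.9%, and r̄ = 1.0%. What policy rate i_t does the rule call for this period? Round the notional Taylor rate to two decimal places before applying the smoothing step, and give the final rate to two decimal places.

3.45%

i^T_t = 1.0 + 2.7 + 1.5 × (0.9 − 2.7) + 0.5 × 3.1
   = 1.0 + 2.7 − 2.7 + 1.55 = 2.55
i_t = 0.71 × 3.82 + 0.29 × 2.55 = 2.7122 + 0.7395 = 3.45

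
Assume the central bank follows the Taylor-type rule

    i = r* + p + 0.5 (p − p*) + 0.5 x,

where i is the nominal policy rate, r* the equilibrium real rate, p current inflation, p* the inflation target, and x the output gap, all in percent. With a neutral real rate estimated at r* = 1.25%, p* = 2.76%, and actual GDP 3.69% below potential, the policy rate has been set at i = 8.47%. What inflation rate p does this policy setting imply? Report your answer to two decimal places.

6.96%

Output 3.69% below potential → x = -3.69.
Collecting p: i = r* + (1 + 0.5) p − 0.5 p* + 0.5 x
1.5 p = 8.47 − 1.25 + 0.5 × 2.76 − 0.5 × (-3.69) = 10.445
p = 10.445 / 1.5 = 6.96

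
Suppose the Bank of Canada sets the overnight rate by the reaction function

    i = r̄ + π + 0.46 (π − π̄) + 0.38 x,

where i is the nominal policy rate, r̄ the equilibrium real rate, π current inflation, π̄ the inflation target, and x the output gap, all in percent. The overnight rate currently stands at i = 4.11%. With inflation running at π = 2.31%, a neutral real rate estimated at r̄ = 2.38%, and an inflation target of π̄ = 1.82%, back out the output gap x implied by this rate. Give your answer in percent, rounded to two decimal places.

0.38 x = 4.11 − 2.38 − 2.31 − 0.46 × (2.31 − 1.82) = -0.8054
x = -0.8054 / 0.38 = -2.12

-2.12%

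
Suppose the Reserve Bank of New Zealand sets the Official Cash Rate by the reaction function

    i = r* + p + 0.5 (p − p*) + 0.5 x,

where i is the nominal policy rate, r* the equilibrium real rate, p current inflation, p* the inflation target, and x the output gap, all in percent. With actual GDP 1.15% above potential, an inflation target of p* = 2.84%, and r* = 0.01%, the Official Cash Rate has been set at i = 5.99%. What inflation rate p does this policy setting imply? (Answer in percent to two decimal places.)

Output 1.15% above potential → x = 1.15.
Collecting p: i = r* + (1 + 0.5) p − 0.5 p* + 0.5 x
1.5 p = 5.99 − 0.01 + 0.5 × 2.84 − 0.5 × 1.15 = 6.825
p = 6.825 / 1.5 = 4.55

4.55%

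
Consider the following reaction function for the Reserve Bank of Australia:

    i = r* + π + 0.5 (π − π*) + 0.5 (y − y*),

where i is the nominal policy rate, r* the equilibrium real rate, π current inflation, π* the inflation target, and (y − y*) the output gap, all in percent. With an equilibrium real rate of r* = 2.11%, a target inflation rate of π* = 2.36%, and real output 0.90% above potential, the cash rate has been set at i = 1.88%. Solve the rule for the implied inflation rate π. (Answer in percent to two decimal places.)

0.33%

Output 0.90% above potential → (y − y*) = 0.90.
Collecting π: i = r* + (1 + 0.5) π − 0.5 π* + 0.5 (y − y*)
1.5 π = 1.88 − 2.11 + 0.5 × 2.36 − 0.5 × 0.90 = 0.5
π = 0.5 / 1.5 = 0.33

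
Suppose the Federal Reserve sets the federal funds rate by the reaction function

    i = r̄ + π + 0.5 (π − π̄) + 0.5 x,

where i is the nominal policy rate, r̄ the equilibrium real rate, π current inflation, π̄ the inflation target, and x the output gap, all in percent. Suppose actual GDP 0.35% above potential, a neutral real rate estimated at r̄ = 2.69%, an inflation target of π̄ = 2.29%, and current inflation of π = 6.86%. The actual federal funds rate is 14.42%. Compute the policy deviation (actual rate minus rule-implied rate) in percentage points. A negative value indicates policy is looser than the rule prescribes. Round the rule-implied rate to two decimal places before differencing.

2.41 pp

Output 0.35% above potential → x = 0.35.
i = 2.69 + 6.86 + 0.5 × (6.86 − 2.29) + 0.5 × 0.35
   = 2.69 + 6.86 + 2.285 + 0.175 = 12.01
Deviation = 14.42 − 12.01 = 2.41 pp.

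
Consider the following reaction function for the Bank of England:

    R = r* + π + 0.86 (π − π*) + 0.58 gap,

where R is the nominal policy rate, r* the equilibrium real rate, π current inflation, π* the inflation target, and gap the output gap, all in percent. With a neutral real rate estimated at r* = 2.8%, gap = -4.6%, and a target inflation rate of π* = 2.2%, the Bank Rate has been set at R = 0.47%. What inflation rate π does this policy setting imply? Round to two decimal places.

1.20%

Collecting π: R = r* + (1 + 0.86) π − 0.86 π* + 0.58 gap
1.86 π = 0.47 − 2.8 + 0.86 × 2.2 − 0.58 × (-4.6) = 2.23
π = 2.23 / 1.86 = 1.20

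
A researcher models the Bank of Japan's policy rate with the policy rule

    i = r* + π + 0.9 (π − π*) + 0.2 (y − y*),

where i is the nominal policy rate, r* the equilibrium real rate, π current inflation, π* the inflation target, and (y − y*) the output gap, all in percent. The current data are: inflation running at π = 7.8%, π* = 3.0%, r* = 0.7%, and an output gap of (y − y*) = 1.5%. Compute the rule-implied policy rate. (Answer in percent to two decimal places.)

13.12%

i = 0.7 + 7.8 + 0.9 × (7.8 − 3.0) + 0.2 × 1.5
   = 0.7 + 7.8 + 4.32 + 0.3 = 13.12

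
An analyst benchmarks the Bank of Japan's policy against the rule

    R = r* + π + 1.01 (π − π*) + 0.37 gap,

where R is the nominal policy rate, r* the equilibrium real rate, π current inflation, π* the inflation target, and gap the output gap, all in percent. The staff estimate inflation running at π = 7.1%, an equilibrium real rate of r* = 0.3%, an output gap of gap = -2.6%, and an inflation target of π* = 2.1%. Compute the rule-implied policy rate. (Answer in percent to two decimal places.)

11.49%

R = 0.3 + 7.1 + 1.01 × (7.1 − 2.1) + 0.37 × (-2.6)
   = 0.3 + 7.1 + 5.05 − 0.962 = 11.49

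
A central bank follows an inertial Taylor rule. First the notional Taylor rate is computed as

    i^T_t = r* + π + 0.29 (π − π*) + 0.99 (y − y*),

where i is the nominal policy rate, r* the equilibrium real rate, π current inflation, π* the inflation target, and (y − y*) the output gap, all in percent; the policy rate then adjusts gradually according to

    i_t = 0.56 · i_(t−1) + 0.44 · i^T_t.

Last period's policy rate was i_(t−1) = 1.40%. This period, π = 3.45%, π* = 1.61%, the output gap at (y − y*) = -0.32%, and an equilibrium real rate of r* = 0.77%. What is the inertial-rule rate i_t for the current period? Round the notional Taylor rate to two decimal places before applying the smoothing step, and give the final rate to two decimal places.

2.74%

i^T_t = 0.77 + 3.45 + 0.29 × (3.45 − 1.61) + 0.99 × (-0.32)
   = 0.77 + 3.45 + 0.5336 − 0.3168 = 4.44
i_t = 0.56 × 1.40 + 0.44 × 4.44 = 0.784 + 1.9536 = 2.74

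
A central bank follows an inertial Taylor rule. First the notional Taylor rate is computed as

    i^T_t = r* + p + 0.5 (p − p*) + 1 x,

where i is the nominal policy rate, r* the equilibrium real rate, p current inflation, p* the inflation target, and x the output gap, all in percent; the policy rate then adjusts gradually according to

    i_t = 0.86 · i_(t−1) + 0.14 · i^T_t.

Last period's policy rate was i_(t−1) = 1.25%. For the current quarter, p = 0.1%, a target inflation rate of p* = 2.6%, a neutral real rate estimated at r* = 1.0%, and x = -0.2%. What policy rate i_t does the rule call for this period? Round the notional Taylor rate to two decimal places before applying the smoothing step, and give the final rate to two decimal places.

i^T_t = 1.0 + 0.1 + 0.5 × (0.1 − 2.6) + 1 × (-0.2)
   = 1.0 + 0.1 − 1.25 − 0.2 = -0.35
i_t = 0.86 × 1.25 + 0.14 × (-0.35) = 1.075 − 0.049 = 1.03

1.03%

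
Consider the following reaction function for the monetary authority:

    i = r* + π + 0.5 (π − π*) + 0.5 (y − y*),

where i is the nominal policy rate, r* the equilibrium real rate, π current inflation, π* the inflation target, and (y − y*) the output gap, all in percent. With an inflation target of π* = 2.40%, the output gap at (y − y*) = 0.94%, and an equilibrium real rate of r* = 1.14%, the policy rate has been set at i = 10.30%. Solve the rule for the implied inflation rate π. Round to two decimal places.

6.59%

Collecting π: i = r* + (1 + 0.5) π − 0.5 π* + 0.5 (y − y*)
1.5 π = 10.30 − 1.14 + 0.5 × 2.40 − 0.5 × 0.94 = 9.89
π = 9.89 / 1.5 = 6.59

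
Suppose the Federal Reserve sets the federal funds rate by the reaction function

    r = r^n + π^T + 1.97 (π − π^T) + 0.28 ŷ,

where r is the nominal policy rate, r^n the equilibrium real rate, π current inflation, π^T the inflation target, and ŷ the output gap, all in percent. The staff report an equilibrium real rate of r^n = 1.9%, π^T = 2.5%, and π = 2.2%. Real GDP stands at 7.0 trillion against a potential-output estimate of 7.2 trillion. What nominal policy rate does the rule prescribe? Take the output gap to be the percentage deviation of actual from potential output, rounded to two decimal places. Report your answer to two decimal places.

3.03%

Output gap = 100 × (7.0 − 7.2) / 7.2 = -2.78%.
r = 1.90 + 2.50 + 1.97 × (2.20 − 2.50) + 0.28 × (-2.78)
   = 1.90 + 2.5 − 0.591 − 0.7784 = 3.03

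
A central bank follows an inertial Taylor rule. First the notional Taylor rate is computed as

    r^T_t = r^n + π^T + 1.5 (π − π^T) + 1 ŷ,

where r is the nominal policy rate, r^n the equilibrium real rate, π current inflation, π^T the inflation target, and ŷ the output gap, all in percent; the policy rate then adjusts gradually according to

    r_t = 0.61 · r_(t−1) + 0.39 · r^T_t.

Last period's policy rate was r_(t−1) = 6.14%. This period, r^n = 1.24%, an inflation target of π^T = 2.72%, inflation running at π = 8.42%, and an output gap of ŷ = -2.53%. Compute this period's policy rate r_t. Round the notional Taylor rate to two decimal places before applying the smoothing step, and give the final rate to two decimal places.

7.64%

r^T_t = 1.24 + 2.72 + 1.5 × (8.42 − 2.72) + 1 × (-2.53)
   = 1.24 + 2.72 + 8.55 − 2.53 = 9.98
r_t = 0.61 × 6.14 + 0.39 × 9.98 = 3.7454 + 3.8922 = 7.64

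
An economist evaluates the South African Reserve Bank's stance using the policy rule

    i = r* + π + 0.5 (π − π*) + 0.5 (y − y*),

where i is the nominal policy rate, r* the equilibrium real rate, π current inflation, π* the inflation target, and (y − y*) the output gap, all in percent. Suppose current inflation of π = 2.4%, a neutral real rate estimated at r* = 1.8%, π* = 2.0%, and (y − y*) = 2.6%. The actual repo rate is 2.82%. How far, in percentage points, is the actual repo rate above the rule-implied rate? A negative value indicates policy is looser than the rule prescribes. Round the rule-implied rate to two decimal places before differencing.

i = 1.8 + 2.4 + 0.5 × (2.4 − 2.0) + 0.5 × 2.6
   = 1.8 + 2.4 + 0.2 + 1.3 = 5.70
Deviation = 2.82 − 5.70 = -2.88 pp.

-2.88 pp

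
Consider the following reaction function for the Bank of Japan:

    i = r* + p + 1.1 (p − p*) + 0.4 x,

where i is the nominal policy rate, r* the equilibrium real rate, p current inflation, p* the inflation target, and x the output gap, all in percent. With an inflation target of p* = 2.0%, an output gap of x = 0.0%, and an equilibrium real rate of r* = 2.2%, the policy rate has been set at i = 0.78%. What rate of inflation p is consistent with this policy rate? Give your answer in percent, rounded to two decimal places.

0.37%

Collecting p: i = r* + (1 + 1.1) p − 1.1 p* + 0.4 x
2.1 p = 0.78 − 2.2 + 1.1 × 2.0 − 0.4 × 0.0 = 0.78
p = 0.78 / 2.1 = 0.37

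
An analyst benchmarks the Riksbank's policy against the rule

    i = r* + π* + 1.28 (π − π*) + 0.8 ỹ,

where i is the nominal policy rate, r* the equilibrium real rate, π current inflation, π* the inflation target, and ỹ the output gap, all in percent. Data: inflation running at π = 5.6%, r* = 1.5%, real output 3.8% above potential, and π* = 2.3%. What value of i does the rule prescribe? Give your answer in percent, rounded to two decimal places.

11.06%

Output 3.8% above potential → ỹ = 3.8.
i = 1.5 + 2.3 + 1.28 × (5.6 − 2.3) + 0.8 × 3.8
   = 1.5 + 2.3 + 4.224 + 3.04 = 11.06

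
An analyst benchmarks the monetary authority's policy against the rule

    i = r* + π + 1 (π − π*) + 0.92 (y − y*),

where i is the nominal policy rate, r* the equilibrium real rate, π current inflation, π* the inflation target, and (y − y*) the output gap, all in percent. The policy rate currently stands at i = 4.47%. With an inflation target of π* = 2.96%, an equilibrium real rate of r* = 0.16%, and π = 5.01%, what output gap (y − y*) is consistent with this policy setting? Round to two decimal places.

0.92 (y − y*) = 4.47 − 0.16 − 5.01 − 1 × (5.01 − 2.96) = -2.75
(y − y*) = -2.75 / 0.92 = -2.99

-2.99%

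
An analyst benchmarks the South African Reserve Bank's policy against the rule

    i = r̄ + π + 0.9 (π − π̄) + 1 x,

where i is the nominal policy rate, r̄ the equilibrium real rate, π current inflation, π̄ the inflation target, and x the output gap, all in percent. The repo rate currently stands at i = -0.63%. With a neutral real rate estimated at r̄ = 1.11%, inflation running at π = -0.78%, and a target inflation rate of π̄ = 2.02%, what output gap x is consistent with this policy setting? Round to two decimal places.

1.56%

1 x = -0.63 − 1.11 − (-0.78) − 0.9 × ((-0.78) − 2.02) = 1.56
x = 1.56 / 1 = 1.56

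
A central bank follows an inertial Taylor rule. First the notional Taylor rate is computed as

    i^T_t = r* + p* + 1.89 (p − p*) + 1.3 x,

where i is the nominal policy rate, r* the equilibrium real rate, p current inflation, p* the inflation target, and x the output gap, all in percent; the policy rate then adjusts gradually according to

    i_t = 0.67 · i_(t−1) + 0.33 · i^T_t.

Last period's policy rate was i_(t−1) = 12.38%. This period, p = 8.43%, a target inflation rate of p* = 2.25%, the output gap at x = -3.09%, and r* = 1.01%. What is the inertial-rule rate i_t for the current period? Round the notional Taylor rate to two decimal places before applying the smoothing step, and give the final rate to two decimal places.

11.90%

i^T_t = 1.01 + 2.25 + 1.89 × (8.43 − 2.25) + 1.3 × (-3.09)
   = 1.01 + 2.25 + 11.6802 − 4.017 = 10.92
i_t = 0.67 × 12.38 + 0.33 × 10.92 = 8.2946 + 3.6036 = 11.90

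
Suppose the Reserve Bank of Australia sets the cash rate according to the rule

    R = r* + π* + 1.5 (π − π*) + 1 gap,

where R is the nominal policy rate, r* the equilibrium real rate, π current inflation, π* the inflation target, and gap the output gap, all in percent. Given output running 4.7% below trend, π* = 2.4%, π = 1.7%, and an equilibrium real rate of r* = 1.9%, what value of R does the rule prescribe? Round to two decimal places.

-1.45%

Output 4.7% below potential → gap = -4.7.
R = 1.9 + 2.4 + 1.5 × (1.7 − 2.4) + 1 × (-4.7)
   = 1.9 + 2.4 − 1.05 − 4.7 = -1.45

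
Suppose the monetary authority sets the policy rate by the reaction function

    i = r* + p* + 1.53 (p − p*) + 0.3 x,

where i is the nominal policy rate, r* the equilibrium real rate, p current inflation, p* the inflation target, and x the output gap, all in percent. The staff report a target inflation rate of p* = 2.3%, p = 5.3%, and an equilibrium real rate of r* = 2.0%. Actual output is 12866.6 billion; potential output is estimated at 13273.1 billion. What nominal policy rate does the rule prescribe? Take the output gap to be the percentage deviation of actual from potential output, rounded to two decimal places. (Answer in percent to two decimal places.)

Output gap = 100 × (12866.6 − 13273.1) / 13273.1 = -3.06%.
i = 2.00 + 2.30 + 1.53 × (5.30 − 2.30) + 0.3 × (-3.06)
   = 2.00 + 2.3 + 4.59 − 0.918 = 7.97

7.97%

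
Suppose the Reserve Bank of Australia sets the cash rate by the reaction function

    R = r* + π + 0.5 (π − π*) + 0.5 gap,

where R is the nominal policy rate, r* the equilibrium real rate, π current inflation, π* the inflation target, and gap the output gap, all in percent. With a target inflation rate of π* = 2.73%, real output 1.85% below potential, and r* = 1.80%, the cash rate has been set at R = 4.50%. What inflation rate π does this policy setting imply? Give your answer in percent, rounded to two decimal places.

Output 1.85% below potential → gap = -1.85.
Collecting π: R = r* + (1 + 0.5) π − 0.5 π* + 0.5 gap
1.5 π = 4.50 − 1.80 + 0.5 × 2.73 − 0.5 × (-1.85) = 4.99
π = 4.99 / 1.5 = 3.33

3.33%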